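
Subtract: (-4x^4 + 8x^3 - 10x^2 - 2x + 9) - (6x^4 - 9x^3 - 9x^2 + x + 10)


Distribute the minus sign:
  (-4x^4 + 8x^3 - 10x^2 - 2x + 9)
- (6x^4 - 9x^3 - 9x^2 + x + 10)
Negate second polynomial: -6x^4 + 9x^3 + 9x^2 - x - 10
Add: -10x^4 + 17x^3 - x^2 - 3x - 1


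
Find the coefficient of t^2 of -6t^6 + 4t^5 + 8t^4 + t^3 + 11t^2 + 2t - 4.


Read off the coefficient of t^2: 11


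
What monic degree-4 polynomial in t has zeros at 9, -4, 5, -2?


p(t) = (t - 9)(t + 4)(t - 5)(t + 2)
Expand: t^4 - 8t^3 - 31t^2 + 158t + 360


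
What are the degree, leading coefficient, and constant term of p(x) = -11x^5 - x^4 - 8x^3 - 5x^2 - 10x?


Highest power of x is 5, with coefficient -11. Constant term is 0.
Degree = 5, leading coefficient = -11, constant term = 0


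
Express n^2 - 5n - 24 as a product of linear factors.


Roots satisfy r1 + r2 = -b/a = 5 and r1*r2 = c/a = -24.
So r1 = 8, r2 = -3.
n^2 - 5n - 24 = (n - r1)(n - r2) = (n - 8)(n + 3)


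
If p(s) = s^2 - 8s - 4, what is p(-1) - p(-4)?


p(-1) = 5
p(-4) = 44
p(-1) - p(-4) = 5 - 44 = -39


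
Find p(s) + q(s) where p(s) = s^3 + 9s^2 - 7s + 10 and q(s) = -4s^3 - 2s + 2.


Align terms by degree and add:
  s^3 + 9s^2 - 7s + 10
  -4s^3 - 2s + 2
= -3s^3 + 9s^2 - 9s + 12


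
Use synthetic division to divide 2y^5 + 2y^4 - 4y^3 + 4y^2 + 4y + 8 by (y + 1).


Synthetic division with c = -1. Coefficients: 2, 2, -4, 4, 4, 8
Bring down 2.
  2 * -1 = -2; -2 + 2 = 0
  0 * -1 = 0; 0 - 4 = -4
  -4 * -1 = 4; 4 + 4 = 8
  8 * -1 = -8; -8 + 4 = -4
  -4 * -1 = 4; 4 + 8 = 12
Quotient: 2y^4 - 4y^2 + 8y - 4, Remainder: 12


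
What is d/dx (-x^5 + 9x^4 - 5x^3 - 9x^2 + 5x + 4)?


Apply the power rule term by term:
  d/dx(-x^5) = -5x^4
  d/dx(9x^4) = 36x^3
  d/dx(-5x^3) = -15x^2
  d/dx(-9x^2) = -18x
  d/dx(5x) = 5
  d/dx(4) = 0
p'(x) = -5x^4 + 36x^3 - 15x^2 - 18x + 5


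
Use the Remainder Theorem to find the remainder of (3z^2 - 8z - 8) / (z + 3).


By the Remainder Theorem, the remainder equals p(-3):
  3*(-3)^2 = 27
  -8*(-3)^1 = 24
  constant: -8
Sum: 27 + 24 - 8 = 43


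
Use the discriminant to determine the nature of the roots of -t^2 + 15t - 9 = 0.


D = b^2 - 4ac = (15)^2 - 4(-1)(-9) = 225 - 36 = 189
Since D > 0: two distinct irrational roots


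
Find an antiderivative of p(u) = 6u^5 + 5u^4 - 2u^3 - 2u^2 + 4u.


Reverse power rule on each term:
  ∫ 6u^5 du = u^6
  ∫ 5u^4 du = u^5
  ∫ -2u^3 du = -(1/2)u^4
  ∫ -2u^2 du = -(2/3)u^3
  ∫ 4u du = 2u^2
F(u) = u^6 + u^5 - (1/2)u^4 - (2/3)u^3 + 2u^2 + C


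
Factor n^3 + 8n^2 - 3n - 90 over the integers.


Try integer roots (divisors of -90). n=3: p(3)=0.
Divide out (n - 3): quotient is n^2 + 11n + 30.
Factor the quadratic: (n + 6)(n + 5)
Result: (n - 3)(n + 6)(n + 5)


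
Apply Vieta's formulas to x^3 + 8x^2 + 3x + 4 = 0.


Monic cubic x^3+bx^2+cx+d=0: sum=-b, pairwise sum=c, product=-d.
b=8, c=3, d=4
r1+r2+r3 = -8
r1r2+r1r3+r2r3 = 3
r1r2r3 = -4


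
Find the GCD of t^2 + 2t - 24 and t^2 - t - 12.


Factor each:
  t^2 + 2t - 24 = (t - 4)(t + 6)
  t^2 - t - 12 = (t - 4)(t + 3)
Common monic factor: t - 4


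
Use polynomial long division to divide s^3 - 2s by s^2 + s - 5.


(s^3 - 2s) / (s^2 + s - 5)
Step 1: s * (s^2 + s - 5) = s^3 + s^2 - 5s; subtract.
Step 2: -1 * (s^2 + s - 5) = -s^2 - s + 5; subtract.
Quotient: s - 1, Remainder: 4s - 5


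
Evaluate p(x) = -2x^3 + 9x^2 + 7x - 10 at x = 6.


Using direct substitution:
  -2 * (6)^3 = -432
  9 * (6)^2 = 324
  7 * (6)^1 = 42
  constant: -10
Sum = -432 + 324 + 42 - 10 = -76


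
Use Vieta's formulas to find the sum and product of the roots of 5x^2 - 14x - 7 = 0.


For ax^2+bx+c=0: sum = -b/a, product = c/a.
a=5, b=-14, c=-7
Sum = -(-14)/5 = 14/5
Product = (-7)/5 = -7/5


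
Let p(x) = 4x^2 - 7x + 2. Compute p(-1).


Using direct substitution:
  4 * (-1)^2 = 4
  -7 * (-1)^1 = 7
  constant: 2
Sum = 4 + 7 + 2 = 13


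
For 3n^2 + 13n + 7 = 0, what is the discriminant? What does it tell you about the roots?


D = b^2 - 4ac = (13)^2 - 4(3)(7) = 169 - 84 = 85
Since D > 0: two distinct irrational roots


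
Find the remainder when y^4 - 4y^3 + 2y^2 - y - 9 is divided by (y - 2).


By the Remainder Theorem, the remainder equals p(2):
  1*(2)^4 = 16
  -4*(2)^3 = -32
  2*(2)^2 = 8
  -1*(2)^1 = -2
  constant: -9
Sum: 16 - 32 + 8 - 2 - 9 = -19


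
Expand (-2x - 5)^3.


Expand (-2x - 5)^3 by repeated multiplication:
  (-2x - 5)^2 = 4x^2 + 20x + 25
= -8x^3 - 60x^2 - 150x - 125


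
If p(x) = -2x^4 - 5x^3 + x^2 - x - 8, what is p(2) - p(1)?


p(2) = -78
p(1) = -15
p(2) - p(1) = -78 + 15 = -63


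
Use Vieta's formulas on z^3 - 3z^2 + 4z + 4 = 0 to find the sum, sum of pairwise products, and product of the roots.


Monic cubic z^3+bz^2+cz+d=0: sum=-b, pairwise sum=c, product=-d.
b=-3, c=4, d=4
r1+r2+r3 = 3
r1r2+r1r3+r2r3 = 4
r1r2r3 = -4


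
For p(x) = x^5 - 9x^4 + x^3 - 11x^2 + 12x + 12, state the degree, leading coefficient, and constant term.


Highest power of x is 5, with coefficient 1. Constant term is 12.
Degree = 5, leading coefficient = 1, constant term = 12


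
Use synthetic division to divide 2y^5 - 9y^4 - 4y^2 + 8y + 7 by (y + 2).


Synthetic division with c = -2. Coefficients: 2, -9, 0, -4, 8, 7
Bring down 2.
  2 * -2 = -4; -4 - 9 = -13
  -13 * -2 = 26; 26 + 0 = 26
  26 * -2 = -52; -52 - 4 = -56
  -56 * -2 = 112; 112 + 8 = 120
  120 * -2 = -240; -240 + 7 = -233
Quotient: 2y^4 - 13y^3 + 26y^2 - 56y + 120, Remainder: -233


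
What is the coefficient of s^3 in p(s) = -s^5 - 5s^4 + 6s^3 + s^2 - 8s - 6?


Read off the coefficient of s^3: 6


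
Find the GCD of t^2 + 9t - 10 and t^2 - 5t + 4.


Factor each:
  t^2 + 9t - 10 = (t - 1)(t + 10)
  t^2 - 5t + 4 = (t - 1)(t - 4)
Common monic factor: t - 1


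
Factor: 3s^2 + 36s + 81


Roots satisfy r1 + r2 = -b/a = -12 and r1*r2 = c/a = 27.
So r1 = -3, r2 = -9.
3s^2 + 36s + 81 = 3(s - r1)(s - r2) = 3(s + 3)(s + 9)


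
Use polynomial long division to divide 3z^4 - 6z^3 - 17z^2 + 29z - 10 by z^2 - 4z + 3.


(3z^4 - 6z^3 - 17z^2 + 29z - 10) / (z^2 - 4z + 3)
Step 1: 3z^2 * (z^2 - 4z + 3) = 3z^4 - 12z^3 + 9z^2; subtract.
Step 2: 6z * (z^2 - 4z + 3) = 6z^3 - 24z^2 + 18z; subtract.
Step 3: -2 * (z^2 - 4z + 3) = -2z^2 + 8z - 6; subtract.
Quotient: 3z^2 + 6z - 2, Remainder: 3z - 4


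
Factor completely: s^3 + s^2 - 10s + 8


Try integer roots (divisors of 8). s=2: p(2)=0.
Divide out (s - 2): quotient is s^2 + 3s - 4.
Factor the quadratic: (s - 1)(s + 4)
Result: (s - 2)(s - 1)(s + 4)


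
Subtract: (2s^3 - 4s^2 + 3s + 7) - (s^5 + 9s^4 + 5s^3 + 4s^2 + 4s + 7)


Distribute the minus sign:
  (2s^3 - 4s^2 + 3s + 7)
- (s^5 + 9s^4 + 5s^3 + 4s^2 + 4s + 7)
Negate second polynomial: -s^5 - 9s^4 - 5s^3 - 4s^2 - 4s - 7
Add: -s^5 - 9s^4 - 3s^3 - 8s^2 - s


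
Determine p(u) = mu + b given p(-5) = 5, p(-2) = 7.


p(u) = mu + b. Using p(-5)=5, p(-2)=7:
m = (5 - 7)/(-5 + 2) = -2/-3 = 2/3
b = 5 - m*(-5) = 5 + 10/3 = 25/3
p(u) = (2/3)u + (25/3)


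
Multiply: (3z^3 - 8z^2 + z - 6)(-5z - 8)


Distribute each term of the first polynomial:
  (3z^3)(-5z - 8) = -15z^4 - 24z^3
  (-8z^2)(-5z - 8) = 40z^3 + 64z^2
  (z)(-5z - 8) = -5z^2 - 8z
  (-6)(-5z - 8) = 30z + 48
Sum: -15z^4 + 16z^3 + 59z^2 + 22z + 48


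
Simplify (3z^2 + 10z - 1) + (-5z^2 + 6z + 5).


Align terms by degree and add:
  3z^2 + 10z - 1
  -5z^2 + 6z + 5
= -2z^2 + 16z + 4


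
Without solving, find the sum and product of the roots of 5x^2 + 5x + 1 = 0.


For ax^2+bx+c=0: sum = -b/a, product = c/a.
a=5, b=5, c=1
Sum = -(5)/5 = -1
Product = (1)/5 = 1/5


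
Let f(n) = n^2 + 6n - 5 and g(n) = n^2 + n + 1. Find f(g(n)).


Substitute g(n) into f:
f(g(n)) = 1*(n^2 + n + 1)^2 + 6*(n^2 + n + 1) + (-5)
(n^2 + n + 1)^2 = n^4 + 2n^3 + 3n^2 + 2n + 1
Expand and combine: n^4 + 2n^3 + 9n^2 + 8n + 2


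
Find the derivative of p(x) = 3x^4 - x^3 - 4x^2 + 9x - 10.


Apply the power rule term by term:
  d/dx(3x^4) = 12x^3
  d/dx(-x^3) = -3x^2
  d/dx(-4x^2) = -8x
  d/dx(9x) = 9
  d/dx(-10) = 0
p'(x) = 12x^3 - 3x^2 - 8x + 9


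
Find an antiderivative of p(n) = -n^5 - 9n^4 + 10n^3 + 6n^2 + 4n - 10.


Reverse power rule on each term:
  ∫ -n^5 dn = -(1/6)n^6
  ∫ -9n^4 dn = -(9/5)n^5
  ∫ 10n^3 dn = (5/2)n^4
  ∫ 6n^2 dn = 2n^3
  ∫ 4n dn = 2n^2
  ∫ -10 dn = -10n
F(n) = -(1/6)n^6 - (9/5)n^5 + (5/2)n^4 + 2n^3 + 2n^2 - 10n + C


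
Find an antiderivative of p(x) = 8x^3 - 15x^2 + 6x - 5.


Reverse power rule on each term:
  ∫ 8x^3 dx = 2x^4
  ∫ -15x^2 dx = -5x^3
  ∫ 6x dx = 3x^2
  ∫ -5 dx = -5x
F(x) = 2x^4 - 5x^3 + 3x^2 - 5x + C


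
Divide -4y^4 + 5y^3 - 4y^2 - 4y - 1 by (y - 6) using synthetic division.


Synthetic division with c = 6. Coefficients: -4, 5, -4, -4, -1
Bring down -4.
  -4 * 6 = -24; -24 + 5 = -19
  -19 * 6 = -114; -114 - 4 = -118
  -118 * 6 = -708; -708 - 4 = -712
  -712 * 6 = -4272; -4272 - 1 = -4273
Quotient: -4y^3 - 19y^2 - 118y - 712, Remainder: -4273


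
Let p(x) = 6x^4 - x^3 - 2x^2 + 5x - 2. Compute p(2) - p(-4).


p(2) = 88
p(-4) = 1546
p(2) - p(-4) = 88 - 1546 = -1458


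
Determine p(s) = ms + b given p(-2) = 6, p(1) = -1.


p(s) = ms + b. Using p(-2)=6, p(1)=-1:
m = (6 + 1)/(-2 - 1) = 7/-3 = -7/3
b = 6 - m*(-2) = 6 - 14/3 = 4/3
p(s) = -(7/3)s + (4/3)


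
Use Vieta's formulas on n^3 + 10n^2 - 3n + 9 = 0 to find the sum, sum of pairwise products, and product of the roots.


Monic cubic n^3+bn^2+cn+d=0: sum=-b, pairwise sum=c, product=-d.
b=10, c=-3, d=9
r1+r2+r3 = -10
r1r2+r1r3+r2r3 = -3
r1r2r3 = -9


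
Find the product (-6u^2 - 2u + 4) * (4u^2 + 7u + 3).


Distribute each term of the first polynomial:
  (-6u^2)(4u^2 + 7u + 3) = -24u^4 - 42u^3 - 18u^2
  (-2u)(4u^2 + 7u + 3) = -8u^3 - 14u^2 - 6u
  (4)(4u^2 + 7u + 3) = 16u^2 + 28u + 12
Sum: -24u^4 - 50u^3 - 16u^2 + 22u + 12


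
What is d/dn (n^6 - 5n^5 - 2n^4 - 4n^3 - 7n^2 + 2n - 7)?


Apply the power rule term by term:
  d/dn(n^6) = 6n^5
  d/dn(-5n^5) = -25n^4
  d/dn(-2n^4) = -8n^3
  d/dn(-4n^3) = -12n^2
  d/dn(-7n^2) = -14n
  d/dn(2n) = 2
  d/dn(-7) = 0
p'(n) = 6n^5 - 25n^4 - 8n^3 - 12n^2 - 14n + 2


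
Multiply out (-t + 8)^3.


Expand (-t + 8)^3 by repeated multiplication:
  (-t + 8)^2 = t^2 - 16t + 64
= -t^3 + 24t^2 - 192t + 512


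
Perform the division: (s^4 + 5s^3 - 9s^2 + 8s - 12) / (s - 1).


(s^4 + 5s^3 - 9s^2 + 8s - 12) / (s - 1)
Step 1: s^3 * (s - 1) = s^4 - s^3; subtract.
Step 2: 6s^2 * (s - 1) = 6s^3 - 6s^2; subtract.
Step 3: -3s * (s - 1) = -3s^2 + 3s; subtract.
Step 4: 5 * (s - 1) = 5s - 5; subtract.
Quotient: s^3 + 6s^2 - 3s + 5, Remainder: -7


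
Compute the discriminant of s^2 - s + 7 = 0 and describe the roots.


D = b^2 - 4ac = (-1)^2 - 4(1)(7) = 1 - 28 = -27
Since D < 0: two complex conjugate roots (no real roots)


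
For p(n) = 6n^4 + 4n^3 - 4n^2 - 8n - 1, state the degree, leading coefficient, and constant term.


Highest power of n is 4, with coefficient 6. Constant term is -1.
Degree = 4, leading coefficient = 6, constant term = -1


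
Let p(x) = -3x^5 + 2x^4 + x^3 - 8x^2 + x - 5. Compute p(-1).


Using direct substitution:
  -3 * (-1)^5 = 3
  2 * (-1)^4 = 2
  1 * (-1)^3 = -1
  -8 * (-1)^2 = -8
  1 * (-1)^1 = -1
  constant: -5
Sum = 3 + 2 - 1 - 8 - 1 - 5 = -10


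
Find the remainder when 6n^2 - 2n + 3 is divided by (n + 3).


By the Remainder Theorem, the remainder equals p(-3):
  6*(-3)^2 = 54
  -2*(-3)^1 = 6
  constant: 3
Sum: 54 + 6 + 3 = 63


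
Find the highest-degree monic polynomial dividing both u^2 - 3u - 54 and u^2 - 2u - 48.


Factor each:
  u^2 - 3u - 54 = (u + 6)(u - 9)
  u^2 - 2u - 48 = (u + 6)(u - 8)
Common monic factor: u + 6


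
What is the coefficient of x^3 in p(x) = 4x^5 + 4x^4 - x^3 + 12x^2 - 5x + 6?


Read off the coefficient of x^3: -1


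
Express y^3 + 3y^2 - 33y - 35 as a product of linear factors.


Try integer roots (divisors of -35). y=-1: p(-1)=0.
Divide out (y + 1): quotient is y^2 + 2y - 35.
Factor the quadratic: (y - 5)(y + 7)
Result: (y + 1)(y - 5)(y + 7)


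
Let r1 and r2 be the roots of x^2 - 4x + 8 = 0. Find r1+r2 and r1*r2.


For ax^2+bx+c=0: sum = -b/a, product = c/a.
a=1, b=-4, c=8
Sum = -(-4)/1 = 4
Product = (8)/1 = 8


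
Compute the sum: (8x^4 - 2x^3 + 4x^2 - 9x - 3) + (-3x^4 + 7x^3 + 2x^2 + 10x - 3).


Align terms by degree and add:
  8x^4 - 2x^3 + 4x^2 - 9x - 3
  -3x^4 + 7x^3 + 2x^2 + 10x - 3
= 5x^4 + 5x^3 + 6x^2 + x - 6


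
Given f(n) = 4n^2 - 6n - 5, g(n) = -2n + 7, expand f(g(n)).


Substitute g(n) into f:
f(g(n)) = 4*(-2n + 7)^2 + (-6)*(-2n + 7) + (-5)
(-2n + 7)^2 = 4n^2 - 28n + 49
Expand and combine: 16n^2 - 100n + 149


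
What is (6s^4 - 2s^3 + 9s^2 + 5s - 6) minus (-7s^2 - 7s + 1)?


Distribute the minus sign:
  (6s^4 - 2s^3 + 9s^2 + 5s - 6)
- (-7s^2 - 7s + 1)
Negate second polynomial: 7s^2 + 7s - 1
Add: 6s^4 - 2s^3 + 16s^2 + 12s - 7


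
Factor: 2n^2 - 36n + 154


Roots satisfy r1 + r2 = -b/a = 18 and r1*r2 = c/a = 77.
So r1 = 7, r2 = 11.
2n^2 - 36n + 154 = 2(n - r1)(n - r2) = 2(n - 7)(n - 11)


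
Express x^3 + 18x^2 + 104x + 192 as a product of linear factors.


Try integer roots (divisors of 192). x=-4: p(-4)=0.
Divide out (x + 4): quotient is x^2 + 14x + 48.
Factor the quadratic: (x + 6)(x + 8)
Result: (x + 4)(x + 6)(x + 8)


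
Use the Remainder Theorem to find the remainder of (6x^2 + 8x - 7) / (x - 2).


By the Remainder Theorem, the remainder equals p(2):
  6*(2)^2 = 24
  8*(2)^1 = 16
  constant: -7
Sum: 24 + 16 - 7 = 33


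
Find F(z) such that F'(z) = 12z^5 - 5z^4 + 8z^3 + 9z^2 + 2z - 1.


Reverse power rule on each term:
  ∫ 12z^5 dz = 2z^6
  ∫ -5z^4 dz = -z^5
  ∫ 8z^3 dz = 2z^4
  ∫ 9z^2 dz = 3z^3
  ∫ 2z dz = z^2
  ∫ -1 dz = -z
F(z) = 2z^6 - z^5 + 2z^4 + 3z^3 + z^2 - z + C


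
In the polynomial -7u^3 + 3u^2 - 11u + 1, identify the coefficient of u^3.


Read off the coefficient of u^3: -7


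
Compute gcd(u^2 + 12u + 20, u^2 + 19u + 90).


Factor each:
  u^2 + 12u + 20 = (u + 10)(u + 2)
  u^2 + 19u + 90 = (u + 10)(u + 9)
Common monic factor: u + 10


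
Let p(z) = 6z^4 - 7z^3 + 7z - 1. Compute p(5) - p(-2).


p(5) = 2909
p(-2) = 137
p(5) - p(-2) = 2909 - 137 = 2772


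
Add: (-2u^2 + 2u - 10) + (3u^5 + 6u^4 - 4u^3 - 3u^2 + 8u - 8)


Align terms by degree and add:
  -2u^2 + 2u - 10
+ 3u^5 + 6u^4 - 4u^3 - 3u^2 + 8u - 8
= 3u^5 + 6u^4 - 4u^3 - 5u^2 + 10u - 18


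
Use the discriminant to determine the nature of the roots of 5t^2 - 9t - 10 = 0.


D = b^2 - 4ac = (-9)^2 - 4(5)(-10) = 81 + 200 = 281
Since D > 0: two distinct irrational roots


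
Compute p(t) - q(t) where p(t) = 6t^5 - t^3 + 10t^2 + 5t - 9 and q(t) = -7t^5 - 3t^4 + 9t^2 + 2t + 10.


Distribute the minus sign:
  (6t^5 - t^3 + 10t^2 + 5t - 9)
- (-7t^5 - 3t^4 + 9t^2 + 2t + 10)
Negate second polynomial: 7t^5 + 3t^4 - 9t^2 - 2t - 10
Add: 13t^5 + 3t^4 - t^3 + t^2 + 3t - 19


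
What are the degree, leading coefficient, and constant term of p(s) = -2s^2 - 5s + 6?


Highest power of s is 2, with coefficient -2. Constant term is 6.
Degree = 2, leading coefficient = -2, constant term = 6


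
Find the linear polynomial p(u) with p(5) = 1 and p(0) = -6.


p(u) = mu + b. Using p(5)=1, p(0)=-6:
m = (1 + 6)/(5) = 7/5 = 7/5
b = 1 - m*(5) = 1 - 7 = -6
p(u) = (7/5)u - 6


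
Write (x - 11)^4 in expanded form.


Expand (x - 11)^4 by repeated multiplication:
  (x - 11)^2 = x^2 - 22x + 121
  (x - 11)^3 = x^3 - 33x^2 + 363x - 1331
= x^4 - 44x^3 + 726x^2 - 5324x + 14641


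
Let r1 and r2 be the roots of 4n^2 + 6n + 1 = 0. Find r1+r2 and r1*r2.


For an^2+bn+c=0: sum = -b/a, product = c/a.
a=4, b=6, c=1
Sum = -(6)/4 = -3/2
Product = (1)/4 = 1/4


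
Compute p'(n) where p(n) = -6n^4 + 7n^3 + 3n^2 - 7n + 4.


Apply the power rule term by term:
  d/dn(-6n^4) = -24n^3
  d/dn(7n^3) = 21n^2
  d/dn(3n^2) = 6n
  d/dn(-7n) = -7
  d/dn(4) = 0
p'(n) = -24n^3 + 21n^2 + 6n - 7


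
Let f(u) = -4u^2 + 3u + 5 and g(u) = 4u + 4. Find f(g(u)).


Substitute g(u) into f:
f(g(u)) = -4*(4u + 4)^2 + 3*(4u + 4) + 5
(4u + 4)^2 = 16u^2 + 32u + 16
Expand and combine: -64u^2 - 116u - 47


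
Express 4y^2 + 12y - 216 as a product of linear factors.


Roots satisfy r1 + r2 = -b/a = -3 and r1*r2 = c/a = -54.
So r1 = 6, r2 = -9.
4y^2 + 12y - 216 = 4(y - r1)(y - r2) = 4(y - 6)(y + 9)


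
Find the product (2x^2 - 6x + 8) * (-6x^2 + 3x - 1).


Distribute each term of the first polynomial:
  (2x^2)(-6x^2 + 3x - 1) = -12x^4 + 6x^3 - 2x^2
  (-6x)(-6x^2 + 3x - 1) = 36x^3 - 18x^2 + 6x
  (8)(-6x^2 + 3x - 1) = -48x^2 + 24x - 8
Sum: -12x^4 + 42x^3 - 68x^2 + 30x - 8


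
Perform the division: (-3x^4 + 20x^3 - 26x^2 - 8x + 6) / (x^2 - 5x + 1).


(-3x^4 + 20x^3 - 26x^2 - 8x + 6) / (x^2 - 5x + 1)
Step 1: -3x^2 * (x^2 - 5x + 1) = -3x^4 + 15x^3 - 3x^2; subtract.
Step 2: 5x * (x^2 - 5x + 1) = 5x^3 - 25x^2 + 5x; subtract.
Step 3: 2 * (x^2 - 5x + 1) = 2x^2 - 10x + 2; subtract.
Quotient: -3x^2 + 5x + 2, Remainder: -3x + 4


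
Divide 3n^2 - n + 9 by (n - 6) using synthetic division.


Synthetic division with c = 6. Coefficients: 3, -1, 9
Bring down 3.
  3 * 6 = 18; 18 - 1 = 17
  17 * 6 = 102; 102 + 9 = 111
Quotient: 3n + 17, Remainder: 111


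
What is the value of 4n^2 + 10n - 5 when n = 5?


Using direct substitution:
  4 * (5)^2 = 100
  10 * (5)^1 = 50
  constant: -5
Sum = 100 + 50 - 5 = 145


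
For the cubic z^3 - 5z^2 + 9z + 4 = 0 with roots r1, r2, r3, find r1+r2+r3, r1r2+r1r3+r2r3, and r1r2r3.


Monic cubic z^3+bz^2+cz+d=0: sum=-b, pairwise sum=c, product=-d.
b=-5, c=9, d=4
r1+r2+r3 = 5
r1r2+r1r3+r2r3 = 9
r1r2r3 = -4


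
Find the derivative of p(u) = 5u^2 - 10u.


Apply the power rule term by term:
  d/du(5u^2) = 10u
  d/du(-10u) = -10
p'(u) = 10u - 10


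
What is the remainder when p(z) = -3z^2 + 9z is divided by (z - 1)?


By the Remainder Theorem, the remainder equals p(1):
  -3*(1)^2 = -3
  9*(1)^1 = 9
  constant: 0
Sum: -3 + 9 + 0 = 6


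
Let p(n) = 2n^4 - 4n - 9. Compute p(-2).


Using direct substitution:
  2 * (-2)^4 = 32
  0 * (-2)^3 = 0
  0 * (-2)^2 = 0
  -4 * (-2)^1 = 8
  constant: -9
Sum = 32 + 0 + 0 + 8 - 9 = 31


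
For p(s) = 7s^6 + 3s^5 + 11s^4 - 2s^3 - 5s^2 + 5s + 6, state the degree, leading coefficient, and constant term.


Highest power of s is 6, with coefficient 7. Constant term is 6.
Degree = 6, leading coefficient = 7, constant term = 6


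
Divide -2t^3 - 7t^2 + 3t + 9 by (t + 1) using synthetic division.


Synthetic division with c = -1. Coefficients: -2, -7, 3, 9
Bring down -2.
  -2 * -1 = 2; 2 - 7 = -5
  -5 * -1 = 5; 5 + 3 = 8
  8 * -1 = -8; -8 + 9 = 1
Quotient: -2t^2 - 5t + 8, Remainder: 1


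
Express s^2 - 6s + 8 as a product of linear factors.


Roots satisfy r1 + r2 = -b/a = 6 and r1*r2 = c/a = 8.
So r1 = 4, r2 = 2.
s^2 - 6s + 8 = (s - r1)(s - r2) = (s - 4)(s - 2)


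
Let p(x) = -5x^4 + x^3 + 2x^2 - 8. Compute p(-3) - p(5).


p(-3) = -422
p(5) = -2958
p(-3) - p(5) = -422 + 2958 = 2536


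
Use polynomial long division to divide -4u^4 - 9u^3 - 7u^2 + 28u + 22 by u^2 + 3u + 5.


(-4u^4 - 9u^3 - 7u^2 + 28u + 22) / (u^2 + 3u + 5)
Step 1: -4u^2 * (u^2 + 3u + 5) = -4u^4 - 12u^3 - 20u^2; subtract.
Step 2: 3u * (u^2 + 3u + 5) = 3u^3 + 9u^2 + 15u; subtract.
Step 3: 4 * (u^2 + 3u + 5) = 4u^2 + 12u + 20; subtract.
Quotient: -4u^2 + 3u + 4, Remainder: u + 2


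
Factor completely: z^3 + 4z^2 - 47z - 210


Try integer roots (divisors of -210). z=-6: p(-6)=0.
Divide out (z + 6): quotient is z^2 - 2z - 35.
Factor the quadratic: (z + 5)(z - 7)
Result: (z + 6)(z + 5)(z - 7)


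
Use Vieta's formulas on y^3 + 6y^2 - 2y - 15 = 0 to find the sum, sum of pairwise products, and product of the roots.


Monic cubic y^3+by^2+cy+d=0: sum=-b, pairwise sum=c, product=-d.
b=6, c=-2, d=-15
r1+r2+r3 = -6
r1r2+r1r3+r2r3 = -2
r1r2r3 = 15


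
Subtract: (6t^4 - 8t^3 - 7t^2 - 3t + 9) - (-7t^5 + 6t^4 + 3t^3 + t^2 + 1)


Distribute the minus sign:
  (6t^4 - 8t^3 - 7t^2 - 3t + 9)
- (-7t^5 + 6t^4 + 3t^3 + t^2 + 1)
Negate second polynomial: 7t^5 - 6t^4 - 3t^3 - t^2 - 1
Add: 7t^5 - 11t^3 - 8t^2 - 3t + 8


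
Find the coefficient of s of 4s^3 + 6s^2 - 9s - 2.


Read off the coefficient of s: -9


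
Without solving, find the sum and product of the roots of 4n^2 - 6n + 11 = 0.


For an^2+bn+c=0: sum = -b/a, product = c/a.
a=4, b=-6, c=11
Sum = -(-6)/4 = 3/2
Product = (11)/4 = 11/4


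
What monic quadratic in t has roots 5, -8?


p(t) = (t - 5)(t + 8)
Expand: t^2 + 3t - 40


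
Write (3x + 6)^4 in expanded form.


Expand (3x + 6)^4 by repeated multiplication:
  (3x + 6)^2 = 9x^2 + 36x + 36
  (3x + 6)^3 = 27x^3 + 162x^2 + 324x + 216
= 81x^4 + 648x^3 + 1944x^2 + 2592x + 1296


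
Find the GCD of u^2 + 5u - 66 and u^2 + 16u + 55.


Factor each:
  u^2 + 5u - 66 = (u + 11)(u - 6)
  u^2 + 16u + 55 = (u + 11)(u + 5)
Common monic factor: u + 11


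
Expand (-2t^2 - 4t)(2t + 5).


Distribute each term of the first polynomial:
  (-2t^2)(2t + 5) = -4t^3 - 10t^2
  (-4t)(2t + 5) = -8t^2 - 20t
Sum: -4t^3 - 18t^2 - 20t


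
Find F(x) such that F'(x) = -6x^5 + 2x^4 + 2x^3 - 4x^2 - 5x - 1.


Reverse power rule on each term:
  ∫ -6x^5 dx = -x^6
  ∫ 2x^4 dx = (2/5)x^5
  ∫ 2x^3 dx = (1/2)x^4
  ∫ -4x^2 dx = -(4/3)x^3
  ∫ -5x dx = -(5/2)x^2
  ∫ -1 dx = -x
F(x) = -x^6 + (2/5)x^5 + (1/2)x^4 - (4/3)x^3 - (5/2)x^2 - x + C


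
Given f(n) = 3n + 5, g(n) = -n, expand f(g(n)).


Substitute g(n) into f:
f(g(n)) = 3*(-n) + 5
Expand and combine: -3n + 5


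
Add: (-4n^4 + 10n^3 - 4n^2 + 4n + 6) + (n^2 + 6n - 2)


Align terms by degree and add:
  -4n^4 + 10n^3 - 4n^2 + 4n + 6
+ n^2 + 6n - 2
= -4n^4 + 10n^3 - 3n^2 + 10n + 4


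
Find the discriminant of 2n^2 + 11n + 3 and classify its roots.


D = b^2 - 4ac = (11)^2 - 4(2)(3) = 121 - 24 = 97
Since D > 0: two distinct irrational roots


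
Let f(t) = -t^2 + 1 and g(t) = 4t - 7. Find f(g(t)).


Substitute g(t) into f:
f(g(t)) = -1*(4t - 7)^2 + 1
(4t - 7)^2 = 16t^2 - 56t + 49
Expand and combine: -16t^2 + 56t - 48


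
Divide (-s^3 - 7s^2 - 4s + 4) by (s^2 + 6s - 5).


(-s^3 - 7s^2 - 4s + 4) / (s^2 + 6s - 5)
Step 1: -s * (s^2 + 6s - 5) = -s^3 - 6s^2 + 5s; subtract.
Step 2: -1 * (s^2 + 6s - 5) = -s^2 - 6s + 5; subtract.
Quotient: -s - 1, Remainder: -3s - 1


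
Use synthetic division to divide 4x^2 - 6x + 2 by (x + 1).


Synthetic division with c = -1. Coefficients: 4, -6, 2
Bring down 4.
  4 * -1 = -4; -4 - 6 = -10
  -10 * -1 = 10; 10 + 2 = 12
Quotient: 4x - 10, Remainder: 12


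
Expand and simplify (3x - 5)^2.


Expand (3x - 5)^2 by repeated multiplication:
= 9x^2 - 30x + 25


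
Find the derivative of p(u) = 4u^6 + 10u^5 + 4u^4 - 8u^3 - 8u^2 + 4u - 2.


Apply the power rule term by term:
  d/du(4u^6) = 24u^5
  d/du(10u^5) = 50u^4
  d/du(4u^4) = 16u^3
  d/du(-8u^3) = -24u^2
  d/du(-8u^2) = -16u
  d/du(4u) = 4
  d/du(-2) = 0
p'(u) = 24u^5 + 50u^4 + 16u^3 - 24u^2 - 16u + 4


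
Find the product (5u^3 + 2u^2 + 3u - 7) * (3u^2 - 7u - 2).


Distribute each term of the first polynomial:
  (5u^3)(3u^2 - 7u - 2) = 15u^5 - 35u^4 - 10u^3
  (2u^2)(3u^2 - 7u - 2) = 6u^4 - 14u^3 - 4u^2
  (3u)(3u^2 - 7u - 2) = 9u^3 - 21u^2 - 6u
  (-7)(3u^2 - 7u - 2) = -21u^2 + 49u + 14
Sum: 15u^5 - 29u^4 - 15u^3 - 46u^2 + 43u + 14


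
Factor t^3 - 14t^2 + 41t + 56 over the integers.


Try integer roots (divisors of 56). t=-1: p(-1)=0.
Divide out (t + 1): quotient is t^2 - 15t + 56.
Factor the quadratic: (t - 7)(t - 8)
Result: (t + 1)(t - 7)(t - 8)


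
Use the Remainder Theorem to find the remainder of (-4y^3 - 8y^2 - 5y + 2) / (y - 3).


By the Remainder Theorem, the remainder equals p(3):
  -4*(3)^3 = -108
  -8*(3)^2 = -72
  -5*(3)^1 = -15
  constant: 2
Sum: -108 - 72 - 15 + 2 = -193


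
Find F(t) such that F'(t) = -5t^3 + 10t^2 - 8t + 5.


Reverse power rule on each term:
  ∫ -5t^3 dt = -(5/4)t^4
  ∫ 10t^2 dt = (10/3)t^3
  ∫ -8t dt = -4t^2
  ∫ 5 dt = 5t
F(t) = -(5/4)t^4 + (10/3)t^3 - 4t^2 + 5t + C


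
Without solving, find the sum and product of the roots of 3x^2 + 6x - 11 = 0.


For ax^2+bx+c=0: sum = -b/a, product = c/a.
a=3, b=6, c=-11
Sum = -(6)/3 = -2
Product = (-11)/3 = -11/3


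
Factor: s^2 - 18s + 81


Roots satisfy r1 + r2 = -b/a = 18 and r1*r2 = c/a = 81.
So r1 = 9, r2 = 9.
s^2 - 18s + 81 = (s - r1)(s - r2) = (s - 9)(s - 9)


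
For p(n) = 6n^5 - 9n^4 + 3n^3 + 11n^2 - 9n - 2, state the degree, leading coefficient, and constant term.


Highest power of n is 5, with coefficient 6. Constant term is -2.
Degree = 5, leading coefficient = 6, constant term = -2


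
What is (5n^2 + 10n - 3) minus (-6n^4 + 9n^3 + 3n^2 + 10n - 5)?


Distribute the minus sign:
  (5n^2 + 10n - 3)
- (-6n^4 + 9n^3 + 3n^2 + 10n - 5)
Negate second polynomial: 6n^4 - 9n^3 - 3n^2 - 10n + 5
Add: 6n^4 - 9n^3 + 2n^2 + 2


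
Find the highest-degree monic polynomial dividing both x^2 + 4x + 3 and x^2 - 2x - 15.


Factor each:
  x^2 + 4x + 3 = (x + 3)(x + 1)
  x^2 - 2x - 15 = (x + 3)(x - 5)
Common monic factor: x + 3


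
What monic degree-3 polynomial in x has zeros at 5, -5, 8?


p(x) = (x - 5)(x + 5)(x - 8)
Expand: x^3 - 8x^2 - 25x + 200


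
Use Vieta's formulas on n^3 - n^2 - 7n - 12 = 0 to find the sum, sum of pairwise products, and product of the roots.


Monic cubic n^3+bn^2+cn+d=0: sum=-b, pairwise sum=c, product=-d.
b=-1, c=-7, d=-12
r1+r2+r3 = 1
r1r2+r1r3+r2r3 = -7
r1r2r3 = 12


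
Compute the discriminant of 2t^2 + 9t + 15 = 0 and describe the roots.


D = b^2 - 4ac = (9)^2 - 4(2)(15) = 81 - 120 = -39
Since D < 0: two complex conjugate roots (no real roots)


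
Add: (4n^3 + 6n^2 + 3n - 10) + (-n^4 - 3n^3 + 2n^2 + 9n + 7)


Align terms by degree and add:
  4n^3 + 6n^2 + 3n - 10
  -n^4 - 3n^3 + 2n^2 + 9n + 7
= -n^4 + n^3 + 8n^2 + 12n - 3


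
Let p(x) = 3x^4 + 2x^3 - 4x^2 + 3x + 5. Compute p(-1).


Using direct substitution:
  3 * (-1)^4 = 3
  2 * (-1)^3 = -2
  -4 * (-1)^2 = -4
  3 * (-1)^1 = -3
  constant: 5
Sum = 3 - 2 - 4 - 3 + 5 = -1


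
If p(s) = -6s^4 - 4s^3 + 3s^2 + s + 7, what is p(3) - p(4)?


p(3) = -557
p(4) = -1733
p(3) - p(4) = -557 + 1733 = 1176


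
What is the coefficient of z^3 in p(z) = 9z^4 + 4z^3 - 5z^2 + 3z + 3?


Read off the coefficient of z^3: 4


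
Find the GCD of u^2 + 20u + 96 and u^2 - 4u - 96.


Factor each:
  u^2 + 20u + 96 = (u + 8)(u + 12)
  u^2 - 4u - 96 = (u + 8)(u - 12)
Common monic factor: u + 8


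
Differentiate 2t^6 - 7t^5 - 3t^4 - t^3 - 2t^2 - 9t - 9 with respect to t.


Apply the power rule term by term:
  d/dt(2t^6) = 12t^5
  d/dt(-7t^5) = -35t^4
  d/dt(-3t^4) = -12t^3
  d/dt(-t^3) = -3t^2
  d/dt(-2t^2) = -4t
  d/dt(-9t) = -9
  d/dt(-9) = 0
p'(t) = 12t^5 - 35t^4 - 12t^3 - 3t^2 - 4t - 9


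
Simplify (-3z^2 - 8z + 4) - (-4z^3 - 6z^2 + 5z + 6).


Distribute the minus sign:
  (-3z^2 - 8z + 4)
- (-4z^3 - 6z^2 + 5z + 6)
Negate second polynomial: 4z^3 + 6z^2 - 5z - 6
Add: 4z^3 + 3z^2 - 13z - 2


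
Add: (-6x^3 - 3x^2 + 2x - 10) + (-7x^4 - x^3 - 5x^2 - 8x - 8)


Align terms by degree and add:
  -6x^3 - 3x^2 + 2x - 10
  -7x^4 - x^3 - 5x^2 - 8x - 8
= -7x^4 - 7x^3 - 8x^2 - 6x - 18


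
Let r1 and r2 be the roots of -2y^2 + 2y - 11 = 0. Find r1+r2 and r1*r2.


For ay^2+by+c=0: sum = -b/a, product = c/a.
a=-2, b=2, c=-11
Sum = -(2)/-2 = 1
Product = (-11)/-2 = 11/2


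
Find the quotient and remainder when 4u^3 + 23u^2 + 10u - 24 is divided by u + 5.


(4u^3 + 23u^2 + 10u - 24) / (u + 5)
Step 1: 4u^2 * (u + 5) = 4u^3 + 20u^2; subtract.
Step 2: 3u * (u + 5) = 3u^2 + 15u; subtract.
Step 3: -5 * (u + 5) = -5u - 25; subtract.
Quotient: 4u^2 + 3u - 5, Remainder: 1


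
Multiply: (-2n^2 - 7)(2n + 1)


Distribute each term of the first polynomial:
  (-2n^2)(2n + 1) = -4n^3 - 2n^2
  (-7)(2n + 1) = -14n - 7
Sum: -4n^3 - 2n^2 - 14n - 7


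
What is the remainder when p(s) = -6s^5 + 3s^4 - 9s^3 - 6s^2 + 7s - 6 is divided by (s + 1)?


By the Remainder Theorem, the remainder equals p(-1):
  -6*(-1)^5 = 6
  3*(-1)^4 = 3
  -9*(-1)^3 = 9
  -6*(-1)^2 = -6
  7*(-1)^1 = -7
  constant: -6
Sum: 6 + 3 + 9 - 6 - 7 - 6 = -1


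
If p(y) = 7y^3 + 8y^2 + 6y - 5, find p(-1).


Using direct substitution:
  7 * (-1)^3 = -7
  8 * (-1)^2 = 8
  6 * (-1)^1 = -6
  constant: -5
Sum = -7 + 8 - 6 - 5 = -10


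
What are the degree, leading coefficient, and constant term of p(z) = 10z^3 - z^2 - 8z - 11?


Highest power of z is 3, with coefficient 10. Constant term is -11.
Degree = 3, leading coefficient = 10, constant term = -11


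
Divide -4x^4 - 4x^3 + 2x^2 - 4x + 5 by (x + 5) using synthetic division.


Synthetic division with c = -5. Coefficients: -4, -4, 2, -4, 5
Bring down -4.
  -4 * -5 = 20; 20 - 4 = 16
  16 * -5 = -80; -80 + 2 = -78
  -78 * -5 = 390; 390 - 4 = 386
  386 * -5 = -1930; -1930 + 5 = -1925
Quotient: -4x^3 + 16x^2 - 78x + 386, Remainder: -1925


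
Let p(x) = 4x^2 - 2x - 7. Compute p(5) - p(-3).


p(5) = 83
p(-3) = 35
p(5) - p(-3) = 83 - 35 = 48


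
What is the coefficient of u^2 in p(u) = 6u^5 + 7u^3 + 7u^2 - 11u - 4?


Read off the coefficient of u^2: 7


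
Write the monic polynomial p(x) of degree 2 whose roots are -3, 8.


p(x) = (x + 3)(x - 8)
Expand: x^2 - 5x - 24


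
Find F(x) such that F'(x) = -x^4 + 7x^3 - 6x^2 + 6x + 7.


Reverse power rule on each term:
  ∫ -x^4 dx = -(1/5)x^5
  ∫ 7x^3 dx = (7/4)x^4
  ∫ -6x^2 dx = -2x^3
  ∫ 6x dx = 3x^2
  ∫ 7 dx = 7x
F(x) = -(1/5)x^5 + (7/4)x^4 - 2x^3 + 3x^2 + 7x + C


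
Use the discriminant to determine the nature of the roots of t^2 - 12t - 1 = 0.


D = b^2 - 4ac = (-12)^2 - 4(1)(-1) = 144 + 4 = 148
Since D > 0: two distinct irrational roots


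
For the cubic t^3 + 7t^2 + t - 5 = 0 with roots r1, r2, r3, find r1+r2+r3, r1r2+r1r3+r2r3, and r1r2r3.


Monic cubic t^3+bt^2+ct+d=0: sum=-b, pairwise sum=c, product=-d.
b=7, c=1, d=-5
r1+r2+r3 = -7
r1r2+r1r3+r2r3 = 1
r1r2r3 = 5


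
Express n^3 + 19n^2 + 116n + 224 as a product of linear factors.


Try integer roots (divisors of 224). n=-4: p(-4)=0.
Divide out (n + 4): quotient is n^2 + 15n + 56.
Factor the quadratic: (n + 7)(n + 8)
Result: (n + 4)(n + 7)(n + 8)


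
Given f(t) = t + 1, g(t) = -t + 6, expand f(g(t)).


Substitute g(t) into f:
f(g(t)) = 1*(-t + 6) + 1
Expand and combine: -t + 7


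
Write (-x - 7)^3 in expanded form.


Expand (-x - 7)^3 by repeated multiplication:
  (-x - 7)^2 = x^2 + 14x + 49
= -x^3 - 21x^2 - 147x - 343


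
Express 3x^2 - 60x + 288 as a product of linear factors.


Roots satisfy r1 + r2 = -b/a = 20 and r1*r2 = c/a = 96.
So r1 = 8, r2 = 12.
3x^2 - 60x + 288 = 3(x - r1)(x - r2) = 3(x - 8)(x - 12)


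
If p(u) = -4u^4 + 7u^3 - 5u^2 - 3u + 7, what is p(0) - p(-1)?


p(0) = 7
p(-1) = -6
p(0) - p(-1) = 7 + 6 = 13


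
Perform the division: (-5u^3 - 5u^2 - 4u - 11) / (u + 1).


(-5u^3 - 5u^2 - 4u - 11) / (u + 1)
Step 1: -5u^2 * (u + 1) = -5u^3 - 5u^2; subtract.
Step 2: 0 * (u + 1) = 0; subtract.
Step 3: -4 * (u + 1) = -4u - 4; subtract.
Quotient: -5u^2 - 4, Remainder: -7


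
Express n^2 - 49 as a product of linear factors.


Roots satisfy r1 + r2 = -b/a = 0 and r1*r2 = c/a = -49.
So r1 = 7, r2 = -7.
n^2 - 49 = (n - r1)(n - r2) = (n - 7)(n + 7)


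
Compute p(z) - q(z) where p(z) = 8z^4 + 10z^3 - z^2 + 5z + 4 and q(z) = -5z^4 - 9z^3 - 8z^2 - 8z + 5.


Distribute the minus sign:
  (8z^4 + 10z^3 - z^2 + 5z + 4)
- (-5z^4 - 9z^3 - 8z^2 - 8z + 5)
Negate second polynomial: 5z^4 + 9z^3 + 8z^2 + 8z - 5
Add: 13z^4 + 19z^3 + 7z^2 + 13z - 1


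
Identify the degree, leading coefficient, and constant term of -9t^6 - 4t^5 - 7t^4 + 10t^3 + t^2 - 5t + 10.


Highest power of t is 6, with coefficient -9. Constant term is 10.
Degree = 6, leading coefficient = -9, constant term = 10


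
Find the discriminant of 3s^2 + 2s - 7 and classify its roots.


D = b^2 - 4ac = (2)^2 - 4(3)(-7) = 4 + 84 = 88
Since D > 0: two distinct irrational roots


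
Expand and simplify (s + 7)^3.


Expand (s + 7)^3 by repeated multiplication:
  (s + 7)^2 = s^2 + 14s + 49
= s^3 + 21s^2 + 147s + 343


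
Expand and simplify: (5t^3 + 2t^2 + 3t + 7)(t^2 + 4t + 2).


Distribute each term of the first polynomial:
  (5t^3)(t^2 + 4t + 2) = 5t^5 + 20t^4 + 10t^3
  (2t^2)(t^2 + 4t + 2) = 2t^4 + 8t^3 + 4t^2
  (3t)(t^2 + 4t + 2) = 3t^3 + 12t^2 + 6t
  (7)(t^2 + 4t + 2) = 7t^2 + 28t + 14
Sum: 5t^5 + 22t^4 + 21t^3 + 23t^2 + 34t + 14


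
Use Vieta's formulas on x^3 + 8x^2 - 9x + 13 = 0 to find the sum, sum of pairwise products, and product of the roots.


Monic cubic x^3+bx^2+cx+d=0: sum=-b, pairwise sum=c, product=-d.
b=8, c=-9, d=13
r1+r2+r3 = -8
r1r2+r1r3+r2r3 = -9
r1r2r3 = -13


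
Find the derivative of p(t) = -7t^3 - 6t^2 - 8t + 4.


Apply the power rule term by term:
  d/dt(-7t^3) = -21t^2
  d/dt(-6t^2) = -12t
  d/dt(-8t) = -8
  d/dt(4) = 0
p'(t) = -21t^2 - 12t - 8


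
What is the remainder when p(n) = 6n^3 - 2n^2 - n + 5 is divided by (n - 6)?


By the Remainder Theorem, the remainder equals p(6):
  6*(6)^3 = 1296
  -2*(6)^2 = -72
  -1*(6)^1 = -6
  constant: 5
Sum: 1296 - 72 - 6 + 5 = 1223


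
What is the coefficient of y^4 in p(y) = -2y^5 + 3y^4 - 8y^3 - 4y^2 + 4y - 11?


Read off the coefficient of y^4: 3


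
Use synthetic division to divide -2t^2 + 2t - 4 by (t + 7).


Synthetic division with c = -7. Coefficients: -2, 2, -4
Bring down -2.
  -2 * -7 = 14; 14 + 2 = 16
  16 * -7 = -112; -112 - 4 = -116
Quotient: -2t + 16, Remainder: -116


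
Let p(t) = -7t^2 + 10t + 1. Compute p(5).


Using direct substitution:
  -7 * (5)^2 = -175
  10 * (5)^1 = 50
  constant: 1
Sum = -175 + 50 + 1 = -124


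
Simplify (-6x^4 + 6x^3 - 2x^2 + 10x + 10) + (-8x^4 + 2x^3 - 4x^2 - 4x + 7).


Align terms by degree and add:
  -6x^4 + 6x^3 - 2x^2 + 10x + 10
  -8x^4 + 2x^3 - 4x^2 - 4x + 7
= -14x^4 + 8x^3 - 6x^2 + 6x + 17


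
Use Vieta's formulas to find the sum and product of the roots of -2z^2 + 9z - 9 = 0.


For az^2+bz+c=0: sum = -b/a, product = c/a.
a=-2, b=9, c=-9
Sum = -(9)/-2 = 9/2
Product = (-9)/-2 = 9/2


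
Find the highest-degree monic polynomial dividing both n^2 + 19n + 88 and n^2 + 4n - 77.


Factor each:
  n^2 + 19n + 88 = (n + 11)(n + 8)
  n^2 + 4n - 77 = (n + 11)(n - 7)
Common monic factor: n + 11


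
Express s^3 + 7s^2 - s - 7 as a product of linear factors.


Try integer roots (divisors of -7). s=1: p(1)=0.
Divide out (s - 1): quotient is s^2 + 8s + 7.
Factor the quadratic: (s + 7)(s + 1)
Result: (s - 1)(s + 7)(s + 1)


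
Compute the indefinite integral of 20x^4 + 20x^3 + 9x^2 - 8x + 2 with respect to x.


Reverse power rule on each term:
  ∫ 20x^4 dx = 4x^5
  ∫ 20x^3 dx = 5x^4
  ∫ 9x^2 dx = 3x^3
  ∫ -8x dx = -4x^2
  ∫ 2 dx = 2x
F(x) = 4x^5 + 5x^4 + 3x^3 - 4x^2 + 2x + C


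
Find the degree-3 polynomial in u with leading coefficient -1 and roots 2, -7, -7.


p(u) = -(u - 2)(u + 7)(u + 7)
Expand: -u^3 - 12u^2 - 21u + 98


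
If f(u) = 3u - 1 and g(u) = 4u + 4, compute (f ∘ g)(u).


Substitute g(u) into f:
f(g(u)) = 3*(4u + 4) + (-1)
Expand and combine: 12u + 11


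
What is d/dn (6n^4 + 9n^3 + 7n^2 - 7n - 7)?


Apply the power rule term by term:
  d/dn(6n^4) = 24n^3
  d/dn(9n^3) = 27n^2
  d/dn(7n^2) = 14n
  d/dn(-7n) = -7
  d/dn(-7) = 0
p'(n) = 24n^3 + 27n^2 + 14n - 7


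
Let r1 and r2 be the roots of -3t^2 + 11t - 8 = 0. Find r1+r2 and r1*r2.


For at^2+bt+c=0: sum = -b/a, product = c/a.
a=-3, b=11, c=-8
Sum = -(11)/-3 = 11/3
Product = (-8)/-3 = 8/3


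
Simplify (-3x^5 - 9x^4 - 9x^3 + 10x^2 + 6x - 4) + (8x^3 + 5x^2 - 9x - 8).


Align terms by degree and add:
  -3x^5 - 9x^4 - 9x^3 + 10x^2 + 6x - 4
+ 8x^3 + 5x^2 - 9x - 8
= -3x^5 - 9x^4 - x^3 + 15x^2 - 3x - 12


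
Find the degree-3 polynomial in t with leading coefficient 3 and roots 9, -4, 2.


p(t) = 3(t - 9)(t + 4)(t - 2)
Expand: 3t^3 - 21t^2 - 78t + 216


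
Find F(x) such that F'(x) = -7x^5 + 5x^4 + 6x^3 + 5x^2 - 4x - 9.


Reverse power rule on each term:
  ∫ -7x^5 dx = -(7/6)x^6
  ∫ 5x^4 dx = x^5
  ∫ 6x^3 dx = (3/2)x^4
  ∫ 5x^2 dx = (5/3)x^3
  ∫ -4x dx = -2x^2
  ∫ -9 dx = -9x
F(x) = -(7/6)x^6 + x^5 + (3/2)x^4 + (5/3)x^3 - 2x^2 - 9x + C


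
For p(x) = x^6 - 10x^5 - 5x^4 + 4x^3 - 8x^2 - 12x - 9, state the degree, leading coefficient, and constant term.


Highest power of x is 6, with coefficient 1. Constant term is -9.
Degree = 6, leading coefficient = 1, constant term = -9


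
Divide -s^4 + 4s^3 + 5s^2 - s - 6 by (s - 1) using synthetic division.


Synthetic division with c = 1. Coefficients: -1, 4, 5, -1, -6
Bring down -1.
  -1 * 1 = -1; -1 + 4 = 3
  3 * 1 = 3; 3 + 5 = 8
  8 * 1 = 8; 8 - 1 = 7
  7 * 1 = 7; 7 - 6 = 1
Quotient: -s^3 + 3s^2 + 8s + 7, Remainder: 1


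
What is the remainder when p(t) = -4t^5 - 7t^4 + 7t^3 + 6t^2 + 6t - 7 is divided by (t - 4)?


By the Remainder Theorem, the remainder equals p(4):
  -4*(4)^5 = -4096
  -7*(4)^4 = -1792
  7*(4)^3 = 448
  6*(4)^2 = 96
  6*(4)^1 = 24
  constant: -7
Sum: -4096 - 1792 + 448 + 96 + 24 - 7 = -5327


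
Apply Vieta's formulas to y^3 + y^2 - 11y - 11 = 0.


Monic cubic y^3+by^2+cy+d=0: sum=-b, pairwise sum=c, product=-d.
b=1, c=-11, d=-11
r1+r2+r3 = -1
r1r2+r1r3+r2r3 = -11
r1r2r3 = 11


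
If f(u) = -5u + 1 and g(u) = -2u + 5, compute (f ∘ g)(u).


Substitute g(u) into f:
f(g(u)) = -5*(-2u + 5) + 1
Expand and combine: 10u - 24


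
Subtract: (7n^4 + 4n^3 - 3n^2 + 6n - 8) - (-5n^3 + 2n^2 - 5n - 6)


Distribute the minus sign:
  (7n^4 + 4n^3 - 3n^2 + 6n - 8)
- (-5n^3 + 2n^2 - 5n - 6)
Negate second polynomial: 5n^3 - 2n^2 + 5n + 6
Add: 7n^4 + 9n^3 - 5n^2 + 11n - 2


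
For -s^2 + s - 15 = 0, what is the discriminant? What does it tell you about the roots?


D = b^2 - 4ac = (1)^2 - 4(-1)(-15) = 1 - 60 = -59
Since D < 0: two complex conjugate roots (no real roots)


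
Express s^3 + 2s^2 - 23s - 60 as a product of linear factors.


Try integer roots (divisors of -60). s=-4: p(-4)=0.
Divide out (s + 4): quotient is s^2 - 2s - 15.
Factor the quadratic: (s + 3)(s - 5)
Result: (s + 4)(s + 3)(s - 5)


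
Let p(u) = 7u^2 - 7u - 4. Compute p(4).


Using direct substitution:
  7 * (4)^2 = 112
  -7 * (4)^1 = -28
  constant: -4
Sum = 112 - 28 - 4 = 80


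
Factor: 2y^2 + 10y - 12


Roots satisfy r1 + r2 = -b/a = -5 and r1*r2 = c/a = -6.
So r1 = -6, r2 = 1.
2y^2 + 10y - 12 = 2(y - r1)(y - r2) = 2(y + 6)(y - 1)


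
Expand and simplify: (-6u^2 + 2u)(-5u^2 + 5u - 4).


Distribute each term of the first polynomial:
  (-6u^2)(-5u^2 + 5u - 4) = 30u^4 - 30u^3 + 24u^2
  (2u)(-5u^2 + 5u - 4) = -10u^3 + 10u^2 - 8u
Sum: 30u^4 - 40u^3 + 34u^2 - 8u


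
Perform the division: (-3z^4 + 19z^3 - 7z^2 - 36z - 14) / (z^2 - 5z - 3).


(-3z^4 + 19z^3 - 7z^2 - 36z - 14) / (z^2 - 5z - 3)
Step 1: -3z^2 * (z^2 - 5z - 3) = -3z^4 + 15z^3 + 9z^2; subtract.
Step 2: 4z * (z^2 - 5z - 3) = 4z^3 - 20z^2 - 12z; subtract.
Step 3: 4 * (z^2 - 5z - 3) = 4z^2 - 20z - 12; subtract.
Quotient: -3z^2 + 4z + 4, Remainder: -4z - 2


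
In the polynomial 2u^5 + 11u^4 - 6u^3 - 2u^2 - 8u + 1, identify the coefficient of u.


Read off the coefficient of u: -8


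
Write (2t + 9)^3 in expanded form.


Expand (2t + 9)^3 by repeated multiplication:
  (2t + 9)^2 = 4t^2 + 36t + 81
= 8t^3 + 108t^2 + 486t + 729


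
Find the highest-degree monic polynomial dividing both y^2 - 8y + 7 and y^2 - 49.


Factor each:
  y^2 - 8y + 7 = (y - 7)(y - 1)
  y^2 - 49 = (y - 7)(y + 7)
Common monic factor: y - 7


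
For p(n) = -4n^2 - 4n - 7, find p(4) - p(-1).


p(4) = -87
p(-1) = -7
p(4) - p(-1) = -87 + 7 = -80


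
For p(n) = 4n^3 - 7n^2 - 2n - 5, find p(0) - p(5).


p(0) = -5
p(5) = 310
p(0) - p(5) = -5 - 310 = -315
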